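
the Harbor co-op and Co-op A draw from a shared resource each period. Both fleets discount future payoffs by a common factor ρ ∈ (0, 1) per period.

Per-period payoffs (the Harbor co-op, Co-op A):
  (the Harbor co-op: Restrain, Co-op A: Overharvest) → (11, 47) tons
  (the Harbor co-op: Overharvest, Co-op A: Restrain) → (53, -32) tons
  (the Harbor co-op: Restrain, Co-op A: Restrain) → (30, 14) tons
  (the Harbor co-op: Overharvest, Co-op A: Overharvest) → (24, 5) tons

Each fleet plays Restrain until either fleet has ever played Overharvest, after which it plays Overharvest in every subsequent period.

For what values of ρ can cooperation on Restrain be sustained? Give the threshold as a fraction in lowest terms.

For the Harbor co-op: deviation gain 53−30 = 23, per-period punishment loss 30−24 = 6. IC gives ρ ≥ 23/29.
For Co-op A: gain 33, loss 9 per period, so ρ ≥ 33/42 = 11/14.
The tighter constraint is the Harbor co-op's, so cooperation needs ρ ≥ 23/29.

23/29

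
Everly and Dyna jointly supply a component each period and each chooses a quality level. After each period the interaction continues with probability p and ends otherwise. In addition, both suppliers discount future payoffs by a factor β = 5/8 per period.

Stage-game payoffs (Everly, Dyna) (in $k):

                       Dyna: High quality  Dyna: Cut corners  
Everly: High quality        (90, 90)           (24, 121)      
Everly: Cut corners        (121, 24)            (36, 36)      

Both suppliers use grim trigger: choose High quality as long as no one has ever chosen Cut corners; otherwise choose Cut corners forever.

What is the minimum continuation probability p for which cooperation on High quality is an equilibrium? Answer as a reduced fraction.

With continuation probability p and discount β, the effective per-period discount factor is βp.
Grim-trigger IC: βp ≥ (121−90)/(121−36) = 31/85.
So p ≥ (31/85)/(5/8) = 248/425.

248/425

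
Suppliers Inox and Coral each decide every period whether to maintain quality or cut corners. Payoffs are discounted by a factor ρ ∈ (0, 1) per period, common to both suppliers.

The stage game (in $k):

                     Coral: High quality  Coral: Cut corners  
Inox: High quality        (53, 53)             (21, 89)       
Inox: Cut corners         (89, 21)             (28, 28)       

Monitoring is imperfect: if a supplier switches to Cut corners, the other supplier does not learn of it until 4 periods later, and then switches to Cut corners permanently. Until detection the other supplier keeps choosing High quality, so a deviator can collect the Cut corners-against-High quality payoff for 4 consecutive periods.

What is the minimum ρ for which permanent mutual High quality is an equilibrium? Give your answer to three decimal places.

0.876

A deviator earns 89 for 4 periods, then 28 forever; cooperating earns 53 forever. Multiplying the IC by (1−ρ):
53 ≥ 89(1−ρ^4) + 28ρ^4, so 61·ρ^4 ≥ 36 and ρ^4 ≥ 36/61.
ρ ≥ (36/61)^(1/4) ≈ 0.876.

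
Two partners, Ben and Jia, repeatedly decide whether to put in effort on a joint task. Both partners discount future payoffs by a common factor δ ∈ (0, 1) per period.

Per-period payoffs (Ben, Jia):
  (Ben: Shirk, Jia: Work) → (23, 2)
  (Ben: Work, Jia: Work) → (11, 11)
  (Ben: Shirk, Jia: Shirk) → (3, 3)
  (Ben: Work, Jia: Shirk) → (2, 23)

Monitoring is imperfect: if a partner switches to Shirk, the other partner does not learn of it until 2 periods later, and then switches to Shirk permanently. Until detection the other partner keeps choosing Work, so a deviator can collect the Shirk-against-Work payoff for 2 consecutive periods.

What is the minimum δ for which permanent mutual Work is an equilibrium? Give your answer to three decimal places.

A deviator earns 23 for 2 periods, then 3 forever; cooperating earns 11 forever. Multiplying the IC by (1−δ):
11 ≥ 23(1−δ^2) + 3δ^2, so 20·δ^2 ≥ 12 and δ^2 ≥ 3/5.
δ ≥ (3/5)^(1/2) ≈ 0.775.

0.775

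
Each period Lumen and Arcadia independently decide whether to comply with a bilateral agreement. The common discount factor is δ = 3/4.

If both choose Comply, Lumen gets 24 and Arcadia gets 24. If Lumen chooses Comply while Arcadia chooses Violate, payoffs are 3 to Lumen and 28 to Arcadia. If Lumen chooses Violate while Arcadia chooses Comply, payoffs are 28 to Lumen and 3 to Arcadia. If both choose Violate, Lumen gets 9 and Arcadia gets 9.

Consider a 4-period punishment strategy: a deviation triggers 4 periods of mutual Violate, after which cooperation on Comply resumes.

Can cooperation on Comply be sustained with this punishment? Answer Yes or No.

Yes

IC: δ+…+δ^4 ≥ (28−24)/(24−9) = 4/15.
At δ = 3/4: partial sum = 2.0508 ≥ 0.2667. Cooperation sustainable.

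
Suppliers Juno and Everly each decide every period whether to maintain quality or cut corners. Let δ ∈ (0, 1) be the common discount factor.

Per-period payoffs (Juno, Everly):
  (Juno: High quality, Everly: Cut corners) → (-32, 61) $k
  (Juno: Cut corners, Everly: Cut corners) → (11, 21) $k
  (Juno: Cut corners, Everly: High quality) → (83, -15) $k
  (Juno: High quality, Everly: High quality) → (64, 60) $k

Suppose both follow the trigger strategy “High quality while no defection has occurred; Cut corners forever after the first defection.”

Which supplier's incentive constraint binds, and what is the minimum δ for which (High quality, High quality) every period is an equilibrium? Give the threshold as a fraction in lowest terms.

Juno's threshold: (83−64)/(83−11) = 19/72.
Everly's threshold: (61−60)/(61−21) = 1/40.
19/72 > 1/40, so Juno binds and δ* = 19/72.

Juno; δ ≥ 19/72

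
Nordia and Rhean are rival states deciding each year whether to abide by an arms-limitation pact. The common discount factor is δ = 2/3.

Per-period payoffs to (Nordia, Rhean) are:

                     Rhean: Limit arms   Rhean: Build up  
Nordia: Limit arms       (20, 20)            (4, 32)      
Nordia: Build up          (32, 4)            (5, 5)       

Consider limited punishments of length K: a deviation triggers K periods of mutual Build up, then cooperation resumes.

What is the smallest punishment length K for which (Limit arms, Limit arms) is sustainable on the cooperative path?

IC: δ(1−δ^K)/(1−δ) ≥ (32−20)/(20−5) = 4/5.
With δ = 2/3: need 1 − δ^K ≥ 4/5·(1−2/3)/(2/3), i.e. δ^K ≤ 0.6000.
Since (2/3)^1 = 0.6667 and (2/3)^2 = 0.4444, the smallest such K is 2.

2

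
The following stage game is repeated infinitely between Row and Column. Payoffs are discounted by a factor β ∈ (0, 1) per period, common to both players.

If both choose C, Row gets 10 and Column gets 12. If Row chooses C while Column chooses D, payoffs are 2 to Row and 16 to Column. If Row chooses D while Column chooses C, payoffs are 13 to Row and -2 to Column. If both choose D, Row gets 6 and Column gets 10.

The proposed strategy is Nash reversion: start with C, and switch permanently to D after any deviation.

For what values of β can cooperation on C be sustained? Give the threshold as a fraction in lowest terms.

For Row: deviation gain 13−10 = 3, per-period punishment loss 10−6 = 4. IC gives β ≥ 3/7.
For Column: gain 4, loss 2 per period, so β ≥ 4/6 = 2/3.
The tighter constraint is Column's, so cooperation needs β ≥ 2/3.

2/3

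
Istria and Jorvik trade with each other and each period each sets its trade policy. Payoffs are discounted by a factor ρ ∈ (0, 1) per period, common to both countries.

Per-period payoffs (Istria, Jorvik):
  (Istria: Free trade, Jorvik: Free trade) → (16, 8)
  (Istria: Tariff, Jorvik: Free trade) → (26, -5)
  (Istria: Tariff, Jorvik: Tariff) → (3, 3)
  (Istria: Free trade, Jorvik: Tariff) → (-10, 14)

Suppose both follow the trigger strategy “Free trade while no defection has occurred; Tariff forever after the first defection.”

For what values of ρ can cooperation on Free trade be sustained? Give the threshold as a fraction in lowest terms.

6/11

For Istria: deviation gain 26−16 = 10, per-period punishment loss 16−3 = 13. IC gives ρ ≥ 10/23.
For Jorvik: gain 6, loss 5 per period, so ρ ≥ 6/11.
The tighter constraint is Jorvik's, so cooperation needs ρ ≥ 6/11.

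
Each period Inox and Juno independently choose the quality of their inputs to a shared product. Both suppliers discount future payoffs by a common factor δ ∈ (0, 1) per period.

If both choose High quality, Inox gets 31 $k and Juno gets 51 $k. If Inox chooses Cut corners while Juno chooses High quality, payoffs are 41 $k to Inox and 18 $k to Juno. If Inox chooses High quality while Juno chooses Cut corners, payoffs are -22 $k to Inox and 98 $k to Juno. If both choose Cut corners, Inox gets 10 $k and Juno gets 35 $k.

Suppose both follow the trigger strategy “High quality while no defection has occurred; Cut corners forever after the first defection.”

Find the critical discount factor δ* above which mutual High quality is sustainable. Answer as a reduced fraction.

47/63

For Inox: deviation gain 41−31 = 10, per-period punishment loss 31−10 = 21. IC gives δ ≥ 10/31.
For Juno: gain 47, loss 16 per period, so δ ≥ 47/63.
The tighter constraint is Juno's, so cooperation needs δ ≥ 47/63.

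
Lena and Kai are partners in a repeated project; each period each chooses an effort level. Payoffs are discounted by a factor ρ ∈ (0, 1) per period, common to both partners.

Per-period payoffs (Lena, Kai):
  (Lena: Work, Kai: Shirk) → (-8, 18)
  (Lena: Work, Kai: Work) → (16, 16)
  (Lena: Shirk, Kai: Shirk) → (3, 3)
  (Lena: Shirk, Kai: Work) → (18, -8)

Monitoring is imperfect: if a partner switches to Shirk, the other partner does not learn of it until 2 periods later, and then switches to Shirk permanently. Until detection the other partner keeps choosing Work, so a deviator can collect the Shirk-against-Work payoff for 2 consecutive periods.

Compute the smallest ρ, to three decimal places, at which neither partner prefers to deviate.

0.365

The best deviation is to choose Shirk for all 2 undetected periods, earning 18 each, then 3 forever once detected.
Deviation value: 18(1−ρ^2)/(1−ρ) + 3ρ^2/(1−ρ); cooperation value: 16/(1−ρ).
IC: 16 ≥ 18(1−ρ^2) + 3ρ^2 = 18 − 15ρ^2.
So ρ^2 ≥ 2/15, giving ρ ≥ (2/15)^(1/2) ≈ 0.365.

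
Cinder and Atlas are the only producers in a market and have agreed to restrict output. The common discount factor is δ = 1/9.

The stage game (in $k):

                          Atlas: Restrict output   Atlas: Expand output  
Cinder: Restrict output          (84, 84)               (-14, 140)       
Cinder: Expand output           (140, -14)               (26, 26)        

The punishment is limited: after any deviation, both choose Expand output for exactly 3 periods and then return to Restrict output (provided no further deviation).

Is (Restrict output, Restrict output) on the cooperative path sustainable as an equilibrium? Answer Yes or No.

No

A one-shot deviation gives 140 now, then 26 for 3 periods, then back to 84.
Gain from deviating: (140−84) today; loss: (84−26) in each of the next 3 periods.
No-deviation condition: (84−26)(δ+…+δ^3) ≥ 140−84, i.e. δ+…+δ^3 ≥ 28/29.
At δ = 1/9: δ+…+δ^3 = 0.1248 < 0.9655.
So cooperation is not sustainable.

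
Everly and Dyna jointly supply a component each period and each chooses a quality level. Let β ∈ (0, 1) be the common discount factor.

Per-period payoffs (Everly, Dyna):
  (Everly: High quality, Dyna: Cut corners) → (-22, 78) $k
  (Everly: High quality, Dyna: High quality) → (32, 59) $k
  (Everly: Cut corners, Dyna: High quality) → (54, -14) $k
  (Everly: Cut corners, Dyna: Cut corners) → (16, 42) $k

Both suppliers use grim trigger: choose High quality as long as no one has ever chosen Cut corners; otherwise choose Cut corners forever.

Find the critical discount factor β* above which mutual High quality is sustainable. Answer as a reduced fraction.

Everly's threshold: (54−32)/(54−16) = 11/19.
Dyna's threshold: (78−59)/(78−42) = 19/36.
11/19 > 19/36, so Everly binds and β* = 11/19.

11/19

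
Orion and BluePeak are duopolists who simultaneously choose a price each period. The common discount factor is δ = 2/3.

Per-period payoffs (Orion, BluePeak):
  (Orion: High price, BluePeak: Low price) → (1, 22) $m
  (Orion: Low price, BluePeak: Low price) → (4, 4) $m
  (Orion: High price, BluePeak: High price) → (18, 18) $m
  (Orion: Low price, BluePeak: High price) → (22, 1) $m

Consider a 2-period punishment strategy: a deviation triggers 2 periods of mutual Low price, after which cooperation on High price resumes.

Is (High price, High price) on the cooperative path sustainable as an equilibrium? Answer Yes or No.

Yes

A one-shot deviation gives 22 now, then 4 for 2 periods, then back to 18.
Gain from deviating: (22−18) today; loss: (18−4) in each of the next 2 periods.
No-deviation condition: (18−4)(δ+…+δ^2) ≥ 22−18, i.e. δ+…+δ^2 ≥ 2/7.
At δ = 2/3: δ+…+δ^2 = 1.1111 ≥ 0.2857.
So cooperation is sustainable.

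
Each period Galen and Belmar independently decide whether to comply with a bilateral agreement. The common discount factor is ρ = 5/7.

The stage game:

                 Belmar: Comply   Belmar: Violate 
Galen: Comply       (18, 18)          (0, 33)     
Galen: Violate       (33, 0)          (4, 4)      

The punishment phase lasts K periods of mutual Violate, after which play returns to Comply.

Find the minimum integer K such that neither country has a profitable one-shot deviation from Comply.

IC: ρ(1−ρ^K)/(1−ρ) ≥ (33−18)/(18−4) = 15/14.
With ρ = 5/7: need 1 − ρ^K ≥ 15/14·(1−5/7)/(5/7), i.e. ρ^K ≤ 0.5714.
Since (5/7)^1 = 0.7143 and (5/7)^2 = 0.5102, the smallest such K is 2.

2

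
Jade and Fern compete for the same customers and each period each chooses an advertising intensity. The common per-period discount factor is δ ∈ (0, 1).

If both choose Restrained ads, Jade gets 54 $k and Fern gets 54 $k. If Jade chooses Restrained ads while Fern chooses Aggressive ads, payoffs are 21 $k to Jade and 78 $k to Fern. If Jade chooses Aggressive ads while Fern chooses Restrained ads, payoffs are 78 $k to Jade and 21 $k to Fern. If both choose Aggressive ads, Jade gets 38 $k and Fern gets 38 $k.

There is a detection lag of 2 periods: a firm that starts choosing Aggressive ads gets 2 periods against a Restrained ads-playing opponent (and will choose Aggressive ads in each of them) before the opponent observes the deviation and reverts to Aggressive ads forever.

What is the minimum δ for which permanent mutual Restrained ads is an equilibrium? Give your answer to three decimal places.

0.775

A deviator earns 78 for 2 periods, then 38 forever; cooperating earns 54 forever. Multiplying the IC by (1−δ):
54 ≥ 78(1−δ^2) + 38δ^2, so 40·δ^2 ≥ 24 and δ^2 ≥ 3/5.
δ ≥ (3/5)^(1/2) ≈ 0.775.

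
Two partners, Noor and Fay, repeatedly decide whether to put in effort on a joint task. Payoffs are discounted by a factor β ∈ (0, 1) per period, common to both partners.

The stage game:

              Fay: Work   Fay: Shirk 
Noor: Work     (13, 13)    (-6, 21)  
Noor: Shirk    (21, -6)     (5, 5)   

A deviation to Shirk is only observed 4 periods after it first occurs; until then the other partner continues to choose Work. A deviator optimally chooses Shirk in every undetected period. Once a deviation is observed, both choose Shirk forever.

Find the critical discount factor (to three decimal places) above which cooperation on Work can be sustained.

The best deviation is to choose Shirk for all 4 undetected periods, earning 21 each, then 5 forever once detected.
Deviation value: 21(1−β^4)/(1−β) + 5β^4/(1−β); cooperation value: 13/(1−β).
IC: 13 ≥ 21(1−β^4) + 5β^4 = 21 − 16β^4.
So β^4 ≥ 8/16 = 1/2, giving β ≥ (1/2)^(1/4) ≈ 0.841.

0.841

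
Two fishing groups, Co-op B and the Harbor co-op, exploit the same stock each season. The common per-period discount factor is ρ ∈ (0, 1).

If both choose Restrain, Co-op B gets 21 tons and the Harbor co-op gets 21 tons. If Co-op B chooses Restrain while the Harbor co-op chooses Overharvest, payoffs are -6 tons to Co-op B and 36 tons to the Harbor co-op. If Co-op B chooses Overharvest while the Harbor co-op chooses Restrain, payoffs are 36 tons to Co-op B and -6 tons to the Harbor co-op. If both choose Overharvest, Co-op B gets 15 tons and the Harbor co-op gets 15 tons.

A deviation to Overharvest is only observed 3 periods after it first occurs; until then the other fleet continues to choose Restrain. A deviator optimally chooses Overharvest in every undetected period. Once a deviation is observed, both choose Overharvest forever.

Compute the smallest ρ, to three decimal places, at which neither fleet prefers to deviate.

0.894

A deviator earns 36 for 3 periods, then 15 forever; cooperating earns 21 forever. Multiplying the IC by (1−ρ):
21 ≥ 36(1−ρ^3) + 15ρ^3, so 21·ρ^3 ≥ 15 and ρ^3 ≥ 5/7.
ρ ≥ (5/7)^(1/3) ≈ 0.894.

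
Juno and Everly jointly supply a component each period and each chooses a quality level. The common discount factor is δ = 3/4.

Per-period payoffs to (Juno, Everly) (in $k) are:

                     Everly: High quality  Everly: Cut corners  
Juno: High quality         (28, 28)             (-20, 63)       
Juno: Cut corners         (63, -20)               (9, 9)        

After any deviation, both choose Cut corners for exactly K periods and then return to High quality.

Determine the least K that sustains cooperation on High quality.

4

IC: δ(1−δ^K)/(1−δ) ≥ (63−28)/(28−9) = 35/19.
With δ = 3/4: need 1 − δ^K ≥ 35/19·(1−3/4)/(3/4), i.e. δ^K ≤ 0.3860.
Since (3/4)^3 = 0.4219 and (3/4)^4 = 0.3164, the smallest such K is 4.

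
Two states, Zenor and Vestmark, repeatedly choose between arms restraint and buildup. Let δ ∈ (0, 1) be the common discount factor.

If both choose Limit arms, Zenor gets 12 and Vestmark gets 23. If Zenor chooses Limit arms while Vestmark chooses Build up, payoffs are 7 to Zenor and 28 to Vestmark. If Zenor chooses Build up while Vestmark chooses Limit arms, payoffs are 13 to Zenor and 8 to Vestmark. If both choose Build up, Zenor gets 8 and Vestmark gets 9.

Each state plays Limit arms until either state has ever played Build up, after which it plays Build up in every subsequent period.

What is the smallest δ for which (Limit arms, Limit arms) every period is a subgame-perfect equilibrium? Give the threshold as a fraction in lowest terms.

For Zenor: deviation gain 13−12 = 1, per-period punishment loss 12−8 = 4. IC gives δ ≥ 1/5.
For Vestmark: gain 5, loss 14 per period, so δ ≥ 5/19.
The tighter constraint is Vestmark's, so cooperation needs δ ≥ 5/19.

5/19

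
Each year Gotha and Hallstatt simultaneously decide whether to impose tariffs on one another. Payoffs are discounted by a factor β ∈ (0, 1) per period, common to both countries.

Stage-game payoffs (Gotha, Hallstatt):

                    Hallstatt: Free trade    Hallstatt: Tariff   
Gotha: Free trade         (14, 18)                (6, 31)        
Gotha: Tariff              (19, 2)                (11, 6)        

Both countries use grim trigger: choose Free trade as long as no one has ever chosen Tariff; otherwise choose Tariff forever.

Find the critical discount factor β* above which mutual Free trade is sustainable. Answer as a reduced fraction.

5/8

Gotha's threshold: (19−14)/(19−11) = 5/8.
Hallstatt's threshold: (31−18)/(31−6) = 13/25.
5/8 > 13/25, so Gotha binds and β* = 5/8.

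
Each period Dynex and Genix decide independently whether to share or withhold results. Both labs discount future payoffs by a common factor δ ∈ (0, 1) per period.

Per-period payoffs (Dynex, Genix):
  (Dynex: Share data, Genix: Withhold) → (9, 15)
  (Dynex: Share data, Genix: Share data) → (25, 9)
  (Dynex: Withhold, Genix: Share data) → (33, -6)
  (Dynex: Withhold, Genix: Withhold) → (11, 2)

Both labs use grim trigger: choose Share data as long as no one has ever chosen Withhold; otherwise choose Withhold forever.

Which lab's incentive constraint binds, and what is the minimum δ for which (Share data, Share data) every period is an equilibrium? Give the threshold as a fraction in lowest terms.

For Dynex: deviation gain 33−25 = 8, per-period punishment loss 25−11 = 14. IC gives δ ≥ 8/22 = 4/11.
For Genix: gain 6, loss 7 per period, so δ ≥ 6/13.
The tighter constraint is Genix's, so cooperation needs δ ≥ 6/13.

Genix; δ ≥ 6/13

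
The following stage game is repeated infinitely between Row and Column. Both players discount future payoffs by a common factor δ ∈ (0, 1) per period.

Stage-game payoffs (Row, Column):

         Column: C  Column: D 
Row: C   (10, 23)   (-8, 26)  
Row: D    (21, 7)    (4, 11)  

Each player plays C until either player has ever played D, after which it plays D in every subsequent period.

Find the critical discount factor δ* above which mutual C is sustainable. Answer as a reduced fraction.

11/17

For Row: deviation gain 21−10 = 11, per-period punishment loss 10−4 = 6. IC gives δ ≥ 11/17.
For Column: gain 3, loss 12 per period, so δ ≥ 3/15 = 1/5.
The tighter constraint is Row's, so cooperation needs δ ≥ 11/17.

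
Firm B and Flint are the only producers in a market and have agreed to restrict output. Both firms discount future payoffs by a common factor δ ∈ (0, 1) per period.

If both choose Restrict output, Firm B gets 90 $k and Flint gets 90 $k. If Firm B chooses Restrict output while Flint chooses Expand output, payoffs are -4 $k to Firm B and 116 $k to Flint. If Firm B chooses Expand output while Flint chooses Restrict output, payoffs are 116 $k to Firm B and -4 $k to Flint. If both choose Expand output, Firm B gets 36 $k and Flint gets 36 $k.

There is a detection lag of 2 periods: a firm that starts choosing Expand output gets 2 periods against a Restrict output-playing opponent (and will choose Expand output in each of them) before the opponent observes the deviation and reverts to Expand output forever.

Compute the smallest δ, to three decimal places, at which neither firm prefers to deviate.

0.570

A deviator earns 116 for 2 periods, then 36 forever; cooperating earns 90 forever. Multiplying the IC by (1−δ):
90 ≥ 116(1−δ^2) + 36δ^2, so 80·δ^2 ≥ 26 and δ^2 ≥ 13/40.
δ ≥ (13/40)^(1/2) ≈ 0.570.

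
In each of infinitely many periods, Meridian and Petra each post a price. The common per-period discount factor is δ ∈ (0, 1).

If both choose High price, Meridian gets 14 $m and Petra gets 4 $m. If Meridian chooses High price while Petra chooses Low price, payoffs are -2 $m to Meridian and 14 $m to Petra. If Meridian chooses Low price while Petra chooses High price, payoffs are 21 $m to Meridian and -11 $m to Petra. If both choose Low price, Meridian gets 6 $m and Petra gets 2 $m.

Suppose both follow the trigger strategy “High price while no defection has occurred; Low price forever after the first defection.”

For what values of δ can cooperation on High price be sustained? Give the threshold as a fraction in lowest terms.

5/6

Meridian: cooperation gives 14 each period; deviation gives 21 once then 6 forever.
  14/(1−δ) ≥ 21 + 6δ/(1−δ) ⇒ δ ≥ 7/15.
Petra: cooperation gives 4 each period; deviation gives 14 once then 2 forever.
  δ ≥ 10/12 = 5/6.
Both must hold, so the binding constraint is Petra's: δ ≥ 5/6.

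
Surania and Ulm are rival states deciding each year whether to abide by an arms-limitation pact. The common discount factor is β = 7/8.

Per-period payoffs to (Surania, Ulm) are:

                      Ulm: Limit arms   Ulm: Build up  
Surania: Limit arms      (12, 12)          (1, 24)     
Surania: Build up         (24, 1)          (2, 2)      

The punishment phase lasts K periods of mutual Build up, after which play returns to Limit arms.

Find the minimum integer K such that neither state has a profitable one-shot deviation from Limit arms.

2

IC: β(1−β^K)/(1−β) ≥ (24−12)/(12−2) = 6/5.
With β = 7/8: need 1 − β^K ≥ 6/5·(1−7/8)/(7/8), i.e. β^K ≤ 0.8286.
Since (7/8)^1 = 0.8750 and (7/8)^2 = 0.7656, the smallest such K is 2.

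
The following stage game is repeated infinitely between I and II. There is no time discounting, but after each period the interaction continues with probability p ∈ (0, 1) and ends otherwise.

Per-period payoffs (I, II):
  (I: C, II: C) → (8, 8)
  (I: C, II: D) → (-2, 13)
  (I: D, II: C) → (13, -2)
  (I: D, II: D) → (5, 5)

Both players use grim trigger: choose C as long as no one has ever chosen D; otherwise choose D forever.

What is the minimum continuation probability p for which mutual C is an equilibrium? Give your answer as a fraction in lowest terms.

5/8

With no time discounting, the continuation probability p plays the role of the discount factor.
Grim-trigger IC: 8/(1−p) ≥ 13 + 5p/(1−p) ⇒ p ≥ (13−8)/(13−5) = 5/8.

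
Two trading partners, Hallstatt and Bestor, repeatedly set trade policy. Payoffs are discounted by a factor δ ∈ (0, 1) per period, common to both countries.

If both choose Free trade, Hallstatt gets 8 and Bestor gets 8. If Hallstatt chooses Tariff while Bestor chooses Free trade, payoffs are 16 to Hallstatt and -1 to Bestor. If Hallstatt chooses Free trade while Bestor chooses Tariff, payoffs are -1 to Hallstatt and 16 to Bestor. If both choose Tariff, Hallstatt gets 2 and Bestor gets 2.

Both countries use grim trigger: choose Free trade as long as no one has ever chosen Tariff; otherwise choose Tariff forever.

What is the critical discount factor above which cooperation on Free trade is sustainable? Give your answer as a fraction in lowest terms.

4/7

Cooperation forever yields 8 each period: 8/(1−δ).
Deviating yields 16 once, then 2 forever: 16 + 2δ/(1−δ).
No profitable deviation requires 8/(1−δ) ≥ 16 + 2δ/(1−δ).
Multiplying by (1−δ): 8 ≥ 16(1−δ) + 2δ = 16 − 14δ.
So 14δ ≥ 8, i.e. δ ≥ 8/14 = 4/7.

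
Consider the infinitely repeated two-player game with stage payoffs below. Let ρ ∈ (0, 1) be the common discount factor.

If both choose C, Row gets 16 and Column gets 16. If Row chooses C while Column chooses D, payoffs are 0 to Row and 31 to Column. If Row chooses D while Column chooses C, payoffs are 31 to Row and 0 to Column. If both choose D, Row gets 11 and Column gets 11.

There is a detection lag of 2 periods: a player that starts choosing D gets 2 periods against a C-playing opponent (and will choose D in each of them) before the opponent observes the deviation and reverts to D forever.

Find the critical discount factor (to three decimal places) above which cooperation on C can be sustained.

0.866

The best deviation is to choose D for all 2 undetected periods, earning 31 each, then 11 forever once detected.
Deviation value: 31(1−ρ^2)/(1−ρ) + 11ρ^2/(1−ρ); cooperation value: 16/(1−ρ).
IC: 16 ≥ 31(1−ρ^2) + 11ρ^2 = 31 − 20ρ^2.
So ρ^2 ≥ 15/20 = 3/4, giving ρ ≥ (3/4)^(1/2) ≈ 0.866.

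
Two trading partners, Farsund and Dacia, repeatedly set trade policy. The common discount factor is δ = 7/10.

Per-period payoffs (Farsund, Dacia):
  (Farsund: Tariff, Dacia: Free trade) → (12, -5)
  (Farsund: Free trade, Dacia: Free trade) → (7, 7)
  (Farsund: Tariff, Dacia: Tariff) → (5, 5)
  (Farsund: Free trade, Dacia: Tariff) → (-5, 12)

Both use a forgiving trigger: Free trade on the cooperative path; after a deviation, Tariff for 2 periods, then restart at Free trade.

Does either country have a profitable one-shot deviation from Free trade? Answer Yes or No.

Yes

A one-shot deviation gives 12 now, then 5 for 2 periods, then back to 7.
Gain from deviating: (12−7) today; loss: (7−5) in each of the next 2 periods.
No-deviation condition: (7−5)(δ+…+δ^2) ≥ 12−7, i.e. δ+…+δ^2 ≥ 5/2.
At δ = 7/10: δ+…+δ^2 = 1.1900 < 2.5000.
So cooperation is not sustainable.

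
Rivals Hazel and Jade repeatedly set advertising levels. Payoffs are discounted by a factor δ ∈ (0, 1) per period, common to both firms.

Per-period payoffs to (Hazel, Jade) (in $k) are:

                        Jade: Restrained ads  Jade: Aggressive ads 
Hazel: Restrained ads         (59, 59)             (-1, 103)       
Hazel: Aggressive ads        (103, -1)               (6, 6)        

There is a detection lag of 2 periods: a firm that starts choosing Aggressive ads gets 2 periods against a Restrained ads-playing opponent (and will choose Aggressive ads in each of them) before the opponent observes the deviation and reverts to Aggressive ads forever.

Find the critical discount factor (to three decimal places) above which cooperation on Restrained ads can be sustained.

0.674

The best deviation is to choose Aggressive ads for all 2 undetected periods, earning 103 each, then 6 forever once detected.
Deviation value: 103(1−δ^2)/(1−δ) + 6δ^2/(1−δ); cooperation value: 59/(1−δ).
IC: 59 ≥ 103(1−δ^2) + 6δ^2 = 103 − 97δ^2.
So δ^2 ≥ 44/97, giving δ ≥ (44/97)^(1/2) ≈ 0.674.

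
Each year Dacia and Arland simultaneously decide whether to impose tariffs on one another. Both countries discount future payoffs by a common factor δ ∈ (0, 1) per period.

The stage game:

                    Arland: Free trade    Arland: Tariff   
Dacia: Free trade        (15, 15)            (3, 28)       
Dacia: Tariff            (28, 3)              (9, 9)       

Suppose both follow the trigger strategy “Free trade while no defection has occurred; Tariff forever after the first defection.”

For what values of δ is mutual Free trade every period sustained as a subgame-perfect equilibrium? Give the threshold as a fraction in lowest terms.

13/19

Under grim trigger the critical discount factor is (T−C)/(T−P) with T = 28, C = 15, P = 9.
δ* = (28−15)/(28−9) = 13/19.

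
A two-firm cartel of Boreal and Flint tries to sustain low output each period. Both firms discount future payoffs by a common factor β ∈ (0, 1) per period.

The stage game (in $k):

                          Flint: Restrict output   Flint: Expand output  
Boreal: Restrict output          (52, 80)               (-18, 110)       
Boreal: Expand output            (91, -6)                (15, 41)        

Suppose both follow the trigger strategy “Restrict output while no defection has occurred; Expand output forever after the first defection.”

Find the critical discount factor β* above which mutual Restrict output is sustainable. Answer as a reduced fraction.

39/76

Boreal: cooperation gives 52 each period; deviation gives 91 once then 15 forever.
  52/(1−β) ≥ 91 + 15β/(1−β) ⇒ β ≥ 39/76.
Flint: cooperation gives 80 each period; deviation gives 110 once then 41 forever.
  β ≥ 30/69 = 10/23.
Both must hold, so the binding constraint is Boreal's: β ≥ 39/76.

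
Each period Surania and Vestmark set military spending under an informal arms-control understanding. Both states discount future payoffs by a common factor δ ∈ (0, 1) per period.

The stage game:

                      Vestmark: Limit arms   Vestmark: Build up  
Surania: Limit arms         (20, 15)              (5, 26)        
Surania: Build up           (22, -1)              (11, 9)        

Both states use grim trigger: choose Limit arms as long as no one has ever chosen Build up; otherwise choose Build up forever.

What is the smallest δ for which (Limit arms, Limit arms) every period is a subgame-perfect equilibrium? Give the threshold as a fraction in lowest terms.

11/17

For Surania: deviation gain 22−20 = 2, per-period punishment loss 20−11 = 9. IC gives δ ≥ 2/11.
For Vestmark: gain 11, loss 6 per period, so δ ≥ 11/17.
The tighter constraint is Vestmark's, so cooperation needs δ ≥ 11/17.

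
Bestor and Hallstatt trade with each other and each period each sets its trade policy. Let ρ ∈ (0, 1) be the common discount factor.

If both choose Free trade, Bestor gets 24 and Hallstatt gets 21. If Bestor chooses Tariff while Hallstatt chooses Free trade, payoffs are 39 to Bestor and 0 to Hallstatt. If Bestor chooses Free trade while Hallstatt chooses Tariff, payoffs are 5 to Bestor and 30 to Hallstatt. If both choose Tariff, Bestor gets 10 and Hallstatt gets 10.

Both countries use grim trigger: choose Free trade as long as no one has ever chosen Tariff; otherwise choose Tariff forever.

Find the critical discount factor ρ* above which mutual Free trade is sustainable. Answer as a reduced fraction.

15/29

Bestor's threshold: (39−24)/(39−10) = 15/29.
Hallstatt's threshold: (30−21)/(30−10) = 9/20.
15/29 > 9/20, so Bestor binds and ρ* = 15/29.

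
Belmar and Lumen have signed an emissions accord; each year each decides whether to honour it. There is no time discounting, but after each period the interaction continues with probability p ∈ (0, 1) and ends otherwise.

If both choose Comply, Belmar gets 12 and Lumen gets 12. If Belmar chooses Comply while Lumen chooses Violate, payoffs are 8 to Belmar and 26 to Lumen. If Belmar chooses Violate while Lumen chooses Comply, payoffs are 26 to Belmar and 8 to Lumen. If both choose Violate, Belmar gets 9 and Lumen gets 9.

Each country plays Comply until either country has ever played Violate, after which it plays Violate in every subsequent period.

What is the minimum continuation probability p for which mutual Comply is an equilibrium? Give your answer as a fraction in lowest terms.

14/17

Expected cooperation value is 12 + p·12 + p²·12 + … = 12/(1−p); deviation gives 26 + p·9/(1−p).
12 ≥ 26(1−p) + 9p ⇒ 17p ≥ 14 ⇒ p ≥ 14/17.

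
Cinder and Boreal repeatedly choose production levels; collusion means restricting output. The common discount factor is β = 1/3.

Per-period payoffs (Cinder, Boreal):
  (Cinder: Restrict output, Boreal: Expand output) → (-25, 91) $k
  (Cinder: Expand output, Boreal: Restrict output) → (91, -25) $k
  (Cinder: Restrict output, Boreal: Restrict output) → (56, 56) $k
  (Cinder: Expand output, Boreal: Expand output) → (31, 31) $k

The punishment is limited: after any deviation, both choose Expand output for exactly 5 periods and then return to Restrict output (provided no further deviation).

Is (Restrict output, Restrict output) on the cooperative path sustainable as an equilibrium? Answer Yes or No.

A one-shot deviation gives 91 now, then 31 for 5 periods, then back to 56.
Gain from deviating: (91−56) today; loss: (56−31) in each of the next 5 periods.
No-deviation condition: (56−31)(β+…+β^5) ≥ 91−56, i.e. β+…+β^5 ≥ 7/5.
At β = 1/3: β+…+β^5 = 0.4979 < 1.4000.
So cooperation is not sustainable.

No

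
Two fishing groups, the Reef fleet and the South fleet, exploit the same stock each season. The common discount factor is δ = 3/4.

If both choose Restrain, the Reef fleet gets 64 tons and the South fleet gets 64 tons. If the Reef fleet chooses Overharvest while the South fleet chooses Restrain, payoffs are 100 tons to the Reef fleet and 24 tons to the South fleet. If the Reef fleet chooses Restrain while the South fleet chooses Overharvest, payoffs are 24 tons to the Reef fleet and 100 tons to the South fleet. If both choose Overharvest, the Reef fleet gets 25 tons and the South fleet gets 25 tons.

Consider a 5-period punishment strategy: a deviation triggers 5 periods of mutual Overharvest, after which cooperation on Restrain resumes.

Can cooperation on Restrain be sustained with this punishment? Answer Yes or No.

Yes

Comparing payoff streams over the 6 periods until play realigns: cooperate → 64(1+δ+…+δ^5); deviate → 100 + 25(δ+…+δ^5).
Cooperation is sustained iff (64−25)(δ+…+δ^5) ≥ 100−64.
δ+…+δ^5 = 3/4·(1−(3/4)^5)/(1−3/4) = 2.2881, and (100−64)/(64−25) = 0.9231.
2.2881 ≥ 0.9231, so cooperation is sustainable.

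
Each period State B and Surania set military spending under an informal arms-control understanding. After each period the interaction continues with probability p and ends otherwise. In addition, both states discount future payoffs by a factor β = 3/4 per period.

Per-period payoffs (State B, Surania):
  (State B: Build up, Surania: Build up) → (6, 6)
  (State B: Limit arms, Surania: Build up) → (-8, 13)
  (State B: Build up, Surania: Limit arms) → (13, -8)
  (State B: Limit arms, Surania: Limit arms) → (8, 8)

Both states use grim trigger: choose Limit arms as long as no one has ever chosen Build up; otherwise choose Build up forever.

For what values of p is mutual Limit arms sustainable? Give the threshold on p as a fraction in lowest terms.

20/21

Expected continuation weight on next period's payoff is β·p = 3/4·p, which plays the role of the discount factor.
Cooperation requires 3/4·p ≥ (13−8)/(13−6) = 5/7, hence p ≥ 20/21.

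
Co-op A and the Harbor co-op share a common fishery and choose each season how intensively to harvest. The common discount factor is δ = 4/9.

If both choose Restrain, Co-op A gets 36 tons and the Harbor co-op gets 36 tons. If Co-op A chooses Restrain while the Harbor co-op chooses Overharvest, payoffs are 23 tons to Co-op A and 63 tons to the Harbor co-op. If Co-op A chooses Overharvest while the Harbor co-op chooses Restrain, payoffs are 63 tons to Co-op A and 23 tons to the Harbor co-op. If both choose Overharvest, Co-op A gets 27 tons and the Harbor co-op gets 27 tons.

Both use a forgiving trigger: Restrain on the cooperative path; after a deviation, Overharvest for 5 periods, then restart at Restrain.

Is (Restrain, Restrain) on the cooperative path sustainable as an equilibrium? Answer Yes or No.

No

A one-shot deviation gives 63 now, then 27 for 5 periods, then back to 36.
Gain from deviating: (63−36) today; loss: (36−27) in each of the next 5 periods.
No-deviation condition: (36−27)(δ+…+δ^5) ≥ 63−36, i.e. δ+…+δ^5 ≥ 3.
At δ = 4/9: δ+…+δ^5 = 0.7861 < 3.0000.
So cooperation is not sustainable.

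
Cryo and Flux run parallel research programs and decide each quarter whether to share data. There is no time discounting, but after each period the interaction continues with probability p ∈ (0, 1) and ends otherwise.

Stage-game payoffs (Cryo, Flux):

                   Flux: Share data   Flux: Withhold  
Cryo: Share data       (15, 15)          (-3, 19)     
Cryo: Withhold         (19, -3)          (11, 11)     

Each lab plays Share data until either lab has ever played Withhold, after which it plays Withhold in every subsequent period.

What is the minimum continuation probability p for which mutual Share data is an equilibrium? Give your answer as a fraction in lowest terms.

1/2

Expected cooperation value is 15 + p·15 + p²·15 + … = 15/(1−p); deviation gives 19 + p·11/(1−p).
15 ≥ 19(1−p) + 11p ⇒ 8p ≥ 4 ⇒ p ≥ 4/8 = 1/2.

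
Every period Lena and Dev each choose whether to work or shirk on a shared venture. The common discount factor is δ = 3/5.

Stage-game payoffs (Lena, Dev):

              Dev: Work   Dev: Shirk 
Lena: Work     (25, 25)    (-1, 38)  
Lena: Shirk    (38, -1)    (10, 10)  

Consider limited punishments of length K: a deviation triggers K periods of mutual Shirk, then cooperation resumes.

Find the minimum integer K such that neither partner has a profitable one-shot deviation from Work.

2

Need Σ_{k=1}^{K} δ^k ≥ (38−25)/(25−10) = 0.8667 at δ = 3/5.
At K = 1 the sum is 0.6000 < 0.8667; at K = 2 it is 0.9600 ≥ 0.8667.
So the minimum punishment length is K = 2.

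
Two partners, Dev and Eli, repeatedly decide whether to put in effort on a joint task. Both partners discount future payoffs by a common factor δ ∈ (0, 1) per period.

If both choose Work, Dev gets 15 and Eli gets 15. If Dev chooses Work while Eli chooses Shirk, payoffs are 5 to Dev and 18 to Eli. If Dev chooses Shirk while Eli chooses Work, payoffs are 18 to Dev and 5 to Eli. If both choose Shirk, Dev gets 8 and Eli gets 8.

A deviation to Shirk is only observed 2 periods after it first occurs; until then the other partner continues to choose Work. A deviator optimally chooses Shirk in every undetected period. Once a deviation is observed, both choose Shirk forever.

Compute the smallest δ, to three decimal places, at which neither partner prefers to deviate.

0.548

Deviating for the 2 undetected periods gains 18−15 = 3 per period over cooperation, then loses 15−8 = 7 per period forever once punishment starts.
Gain: 3(1 + δ + … + δ^1); loss: 7·δ^2/(1−δ).
No profitable deviation ⇔ 3(1−δ^2) ≤ 7·δ^2, i.e. δ^2 ≥ 3/(3+7) = 3/10.
Hence δ ≥ (3/10)^(1/2) ≈ 0.548.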